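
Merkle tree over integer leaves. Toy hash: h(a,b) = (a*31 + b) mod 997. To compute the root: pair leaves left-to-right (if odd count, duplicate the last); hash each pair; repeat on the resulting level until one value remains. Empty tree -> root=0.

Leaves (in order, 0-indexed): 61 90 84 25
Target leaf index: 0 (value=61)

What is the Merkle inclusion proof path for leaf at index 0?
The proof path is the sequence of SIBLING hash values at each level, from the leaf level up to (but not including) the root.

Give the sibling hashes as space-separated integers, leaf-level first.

Answer: 90 635

Derivation:
L0 (leaves): [61, 90, 84, 25], target index=0
L1: h(61,90)=(61*31+90)%997=984 [pair 0] h(84,25)=(84*31+25)%997=635 [pair 1] -> [984, 635]
  Sibling for proof at L0: 90
L2: h(984,635)=(984*31+635)%997=232 [pair 0] -> [232]
  Sibling for proof at L1: 635
Root: 232
Proof path (sibling hashes from leaf to root): [90, 635]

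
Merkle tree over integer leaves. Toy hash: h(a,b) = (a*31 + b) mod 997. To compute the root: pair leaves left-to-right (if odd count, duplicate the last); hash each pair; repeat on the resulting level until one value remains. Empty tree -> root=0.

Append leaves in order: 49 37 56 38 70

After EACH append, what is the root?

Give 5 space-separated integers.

Answer: 49 559 178 160 868

Derivation:
After append 49 (leaves=[49]):
  L0: [49]
  root=49
After append 37 (leaves=[49, 37]):
  L0: [49, 37]
  L1: h(49,37)=(49*31+37)%997=559 -> [559]
  root=559
After append 56 (leaves=[49, 37, 56]):
  L0: [49, 37, 56]
  L1: h(49,37)=(49*31+37)%997=559 h(56,56)=(56*31+56)%997=795 -> [559, 795]
  L2: h(559,795)=(559*31+795)%997=178 -> [178]
  root=178
After append 38 (leaves=[49, 37, 56, 38]):
  L0: [49, 37, 56, 38]
  L1: h(49,37)=(49*31+37)%997=559 h(56,38)=(56*31+38)%997=777 -> [559, 777]
  L2: h(559,777)=(559*31+777)%997=160 -> [160]
  root=160
After append 70 (leaves=[49, 37, 56, 38, 70]):
  L0: [49, 37, 56, 38, 70]
  L1: h(49,37)=(49*31+37)%997=559 h(56,38)=(56*31+38)%997=777 h(70,70)=(70*31+70)%997=246 -> [559, 777, 246]
  L2: h(559,777)=(559*31+777)%997=160 h(246,246)=(246*31+246)%997=893 -> [160, 893]
  L3: h(160,893)=(160*31+893)%997=868 -> [868]
  root=868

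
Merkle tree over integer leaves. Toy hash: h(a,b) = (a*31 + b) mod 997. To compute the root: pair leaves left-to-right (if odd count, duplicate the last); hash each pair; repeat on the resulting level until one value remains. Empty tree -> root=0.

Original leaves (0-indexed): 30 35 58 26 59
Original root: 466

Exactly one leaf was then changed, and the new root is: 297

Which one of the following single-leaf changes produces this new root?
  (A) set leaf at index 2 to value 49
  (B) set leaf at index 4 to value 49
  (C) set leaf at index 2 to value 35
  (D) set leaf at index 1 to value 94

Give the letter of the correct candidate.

Original leaves: [30, 35, 58, 26, 59]
Target new root: 297
Try each candidate change and compute the resulting root:
Candidate A: set leaf[2] = 49 -> leaves = [30, 35, 49, 26, 59]
  L0: [30, 35, 49, 26, 59]
  L1: h(30,35)=(30*31+35)%997=965 h(49,26)=(49*31+26)%997=548 h(59,59)=(59*31+59)%997=891 -> [965, 548, 891]
  L2: h(965,548)=(965*31+548)%997=553 h(891,891)=(891*31+891)%997=596 -> [553, 596]
  L3: h(553,596)=(553*31+596)%997=790 -> [790]
  root = 790 != target 297
Candidate B: set leaf[4] = 49 -> leaves = [30, 35, 58, 26, 49]
  L0: [30, 35, 58, 26, 49]
  L1: h(30,35)=(30*31+35)%997=965 h(58,26)=(58*31+26)%997=827 h(49,49)=(49*31+49)%997=571 -> [965, 827, 571]
  L2: h(965,827)=(965*31+827)%997=832 h(571,571)=(571*31+571)%997=326 -> [832, 326]
  L3: h(832,326)=(832*31+326)%997=196 -> [196]
  root = 196 != target 297
Candidate C: set leaf[2] = 35 -> leaves = [30, 35, 35, 26, 59]
  L0: [30, 35, 35, 26, 59]
  L1: h(30,35)=(30*31+35)%997=965 h(35,26)=(35*31+26)%997=114 h(59,59)=(59*31+59)%997=891 -> [965, 114, 891]
  L2: h(965,114)=(965*31+114)%997=119 h(891,891)=(891*31+891)%997=596 -> [119, 596]
  L3: h(119,596)=(119*31+596)%997=297 -> [297]
  root = 297 == target 297  ** MATCH **
Candidate D: set leaf[1] = 94 -> leaves = [30, 94, 58, 26, 59]
  L0: [30, 94, 58, 26, 59]
  L1: h(30,94)=(30*31+94)%997=27 h(58,26)=(58*31+26)%997=827 h(59,59)=(59*31+59)%997=891 -> [27, 827, 891]
  L2: h(27,827)=(27*31+827)%997=667 h(891,891)=(891*31+891)%997=596 -> [667, 596]
  L3: h(667,596)=(667*31+596)%997=336 -> [336]
  root = 336 != target 297
Candidate C produces the target root.

Answer: C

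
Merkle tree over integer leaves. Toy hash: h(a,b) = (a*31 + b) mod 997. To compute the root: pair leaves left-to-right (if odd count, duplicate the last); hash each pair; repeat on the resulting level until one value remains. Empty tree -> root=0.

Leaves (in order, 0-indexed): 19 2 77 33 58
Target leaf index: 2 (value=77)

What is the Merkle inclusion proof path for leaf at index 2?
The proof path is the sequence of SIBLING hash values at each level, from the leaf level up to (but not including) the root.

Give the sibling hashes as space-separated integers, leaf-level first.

Answer: 33 591 569

Derivation:
L0 (leaves): [19, 2, 77, 33, 58], target index=2
L1: h(19,2)=(19*31+2)%997=591 [pair 0] h(77,33)=(77*31+33)%997=426 [pair 1] h(58,58)=(58*31+58)%997=859 [pair 2] -> [591, 426, 859]
  Sibling for proof at L0: 33
L2: h(591,426)=(591*31+426)%997=801 [pair 0] h(859,859)=(859*31+859)%997=569 [pair 1] -> [801, 569]
  Sibling for proof at L1: 591
L3: h(801,569)=(801*31+569)%997=475 [pair 0] -> [475]
  Sibling for proof at L2: 569
Root: 475
Proof path (sibling hashes from leaf to root): [33, 591, 569]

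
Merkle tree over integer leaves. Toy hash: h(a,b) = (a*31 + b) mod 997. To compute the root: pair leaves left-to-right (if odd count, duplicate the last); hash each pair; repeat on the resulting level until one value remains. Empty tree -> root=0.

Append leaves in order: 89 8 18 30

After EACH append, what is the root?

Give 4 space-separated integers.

Answer: 89 773 611 623

Derivation:
After append 89 (leaves=[89]):
  L0: [89]
  root=89
After append 8 (leaves=[89, 8]):
  L0: [89, 8]
  L1: h(89,8)=(89*31+8)%997=773 -> [773]
  root=773
After append 18 (leaves=[89, 8, 18]):
  L0: [89, 8, 18]
  L1: h(89,8)=(89*31+8)%997=773 h(18,18)=(18*31+18)%997=576 -> [773, 576]
  L2: h(773,576)=(773*31+576)%997=611 -> [611]
  root=611
After append 30 (leaves=[89, 8, 18, 30]):
  L0: [89, 8, 18, 30]
  L1: h(89,8)=(89*31+8)%997=773 h(18,30)=(18*31+30)%997=588 -> [773, 588]
  L2: h(773,588)=(773*31+588)%997=623 -> [623]
  root=623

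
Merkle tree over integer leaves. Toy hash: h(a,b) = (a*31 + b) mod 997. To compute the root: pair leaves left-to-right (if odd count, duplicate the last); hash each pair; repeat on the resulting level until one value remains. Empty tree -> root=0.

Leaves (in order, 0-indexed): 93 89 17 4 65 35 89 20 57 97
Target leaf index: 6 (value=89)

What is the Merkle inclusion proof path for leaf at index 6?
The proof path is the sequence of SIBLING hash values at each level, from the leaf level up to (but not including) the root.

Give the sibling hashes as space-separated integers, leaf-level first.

L0 (leaves): [93, 89, 17, 4, 65, 35, 89, 20, 57, 97], target index=6
L1: h(93,89)=(93*31+89)%997=978 [pair 0] h(17,4)=(17*31+4)%997=531 [pair 1] h(65,35)=(65*31+35)%997=56 [pair 2] h(89,20)=(89*31+20)%997=785 [pair 3] h(57,97)=(57*31+97)%997=867 [pair 4] -> [978, 531, 56, 785, 867]
  Sibling for proof at L0: 20
L2: h(978,531)=(978*31+531)%997=939 [pair 0] h(56,785)=(56*31+785)%997=527 [pair 1] h(867,867)=(867*31+867)%997=825 [pair 2] -> [939, 527, 825]
  Sibling for proof at L1: 56
L3: h(939,527)=(939*31+527)%997=723 [pair 0] h(825,825)=(825*31+825)%997=478 [pair 1] -> [723, 478]
  Sibling for proof at L2: 939
L4: h(723,478)=(723*31+478)%997=957 [pair 0] -> [957]
  Sibling for proof at L3: 478
Root: 957
Proof path (sibling hashes from leaf to root): [20, 56, 939, 478]

Answer: 20 56 939 478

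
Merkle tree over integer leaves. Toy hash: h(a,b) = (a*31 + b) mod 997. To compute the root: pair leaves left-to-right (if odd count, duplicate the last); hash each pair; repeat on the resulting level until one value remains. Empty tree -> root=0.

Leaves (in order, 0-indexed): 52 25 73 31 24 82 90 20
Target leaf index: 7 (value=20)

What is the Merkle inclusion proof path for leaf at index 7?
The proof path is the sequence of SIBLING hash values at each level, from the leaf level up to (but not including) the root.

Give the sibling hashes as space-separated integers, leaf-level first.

L0 (leaves): [52, 25, 73, 31, 24, 82, 90, 20], target index=7
L1: h(52,25)=(52*31+25)%997=640 [pair 0] h(73,31)=(73*31+31)%997=300 [pair 1] h(24,82)=(24*31+82)%997=826 [pair 2] h(90,20)=(90*31+20)%997=816 [pair 3] -> [640, 300, 826, 816]
  Sibling for proof at L0: 90
L2: h(640,300)=(640*31+300)%997=200 [pair 0] h(826,816)=(826*31+816)%997=500 [pair 1] -> [200, 500]
  Sibling for proof at L1: 826
L3: h(200,500)=(200*31+500)%997=718 [pair 0] -> [718]
  Sibling for proof at L2: 200
Root: 718
Proof path (sibling hashes from leaf to root): [90, 826, 200]

Answer: 90 826 200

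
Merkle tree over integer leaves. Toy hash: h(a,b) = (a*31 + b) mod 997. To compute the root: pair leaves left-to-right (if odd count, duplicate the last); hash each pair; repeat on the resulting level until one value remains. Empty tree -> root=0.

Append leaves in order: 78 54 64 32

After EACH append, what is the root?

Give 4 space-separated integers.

After append 78 (leaves=[78]):
  L0: [78]
  root=78
After append 54 (leaves=[78, 54]):
  L0: [78, 54]
  L1: h(78,54)=(78*31+54)%997=478 -> [478]
  root=478
After append 64 (leaves=[78, 54, 64]):
  L0: [78, 54, 64]
  L1: h(78,54)=(78*31+54)%997=478 h(64,64)=(64*31+64)%997=54 -> [478, 54]
  L2: h(478,54)=(478*31+54)%997=914 -> [914]
  root=914
After append 32 (leaves=[78, 54, 64, 32]):
  L0: [78, 54, 64, 32]
  L1: h(78,54)=(78*31+54)%997=478 h(64,32)=(64*31+32)%997=22 -> [478, 22]
  L2: h(478,22)=(478*31+22)%997=882 -> [882]
  root=882

Answer: 78 478 914 882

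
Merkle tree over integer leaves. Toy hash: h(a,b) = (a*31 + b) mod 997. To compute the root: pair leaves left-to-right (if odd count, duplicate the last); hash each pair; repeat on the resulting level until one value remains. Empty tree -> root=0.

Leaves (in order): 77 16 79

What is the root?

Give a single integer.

Answer: 252

Derivation:
L0: [77, 16, 79]
L1: h(77,16)=(77*31+16)%997=409 h(79,79)=(79*31+79)%997=534 -> [409, 534]
L2: h(409,534)=(409*31+534)%997=252 -> [252]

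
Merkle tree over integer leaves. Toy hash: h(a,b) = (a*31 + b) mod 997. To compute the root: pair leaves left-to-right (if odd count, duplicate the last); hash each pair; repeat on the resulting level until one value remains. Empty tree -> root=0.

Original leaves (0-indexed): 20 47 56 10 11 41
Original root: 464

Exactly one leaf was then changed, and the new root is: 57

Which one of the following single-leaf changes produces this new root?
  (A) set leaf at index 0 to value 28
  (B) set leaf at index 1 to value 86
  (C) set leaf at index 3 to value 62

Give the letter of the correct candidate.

Original leaves: [20, 47, 56, 10, 11, 41]
Target new root: 57
Try each candidate change and compute the resulting root:
Candidate A: set leaf[0] = 28 -> leaves = [28, 47, 56, 10, 11, 41]
  L0: [28, 47, 56, 10, 11, 41]
  L1: h(28,47)=(28*31+47)%997=915 h(56,10)=(56*31+10)%997=749 h(11,41)=(11*31+41)%997=382 -> [915, 749, 382]
  L2: h(915,749)=(915*31+749)%997=201 h(382,382)=(382*31+382)%997=260 -> [201, 260]
  L3: h(201,260)=(201*31+260)%997=509 -> [509]
  root = 509 != target 57
Candidate B: set leaf[1] = 86 -> leaves = [20, 86, 56, 10, 11, 41]
  L0: [20, 86, 56, 10, 11, 41]
  L1: h(20,86)=(20*31+86)%997=706 h(56,10)=(56*31+10)%997=749 h(11,41)=(11*31+41)%997=382 -> [706, 749, 382]
  L2: h(706,749)=(706*31+749)%997=701 h(382,382)=(382*31+382)%997=260 -> [701, 260]
  L3: h(701,260)=(701*31+260)%997=57 -> [57]
  root = 57 == target 57  ** MATCH **
Candidate C: set leaf[3] = 62 -> leaves = [20, 47, 56, 62, 11, 41]
  L0: [20, 47, 56, 62, 11, 41]
  L1: h(20,47)=(20*31+47)%997=667 h(56,62)=(56*31+62)%997=801 h(11,41)=(11*31+41)%997=382 -> [667, 801, 382]
  L2: h(667,801)=(667*31+801)%997=541 h(382,382)=(382*31+382)%997=260 -> [541, 260]
  L3: h(541,260)=(541*31+260)%997=82 -> [82]
  root = 82 != target 57
Candidate B produces the target root.

Answer: B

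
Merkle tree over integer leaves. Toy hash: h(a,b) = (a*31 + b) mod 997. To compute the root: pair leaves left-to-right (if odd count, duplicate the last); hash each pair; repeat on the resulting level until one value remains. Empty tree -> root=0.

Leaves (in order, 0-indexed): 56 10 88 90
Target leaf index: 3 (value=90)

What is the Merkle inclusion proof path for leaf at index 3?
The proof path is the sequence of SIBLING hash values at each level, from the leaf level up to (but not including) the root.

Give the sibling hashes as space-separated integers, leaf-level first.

Answer: 88 749

Derivation:
L0 (leaves): [56, 10, 88, 90], target index=3
L1: h(56,10)=(56*31+10)%997=749 [pair 0] h(88,90)=(88*31+90)%997=824 [pair 1] -> [749, 824]
  Sibling for proof at L0: 88
L2: h(749,824)=(749*31+824)%997=115 [pair 0] -> [115]
  Sibling for proof at L1: 749
Root: 115
Proof path (sibling hashes from leaf to root): [88, 749]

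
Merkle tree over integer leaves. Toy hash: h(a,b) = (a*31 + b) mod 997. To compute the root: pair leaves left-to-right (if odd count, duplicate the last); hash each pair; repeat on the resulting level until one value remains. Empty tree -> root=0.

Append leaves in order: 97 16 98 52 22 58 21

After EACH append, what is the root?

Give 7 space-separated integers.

Answer: 97 32 140 94 517 672 604

Derivation:
After append 97 (leaves=[97]):
  L0: [97]
  root=97
After append 16 (leaves=[97, 16]):
  L0: [97, 16]
  L1: h(97,16)=(97*31+16)%997=32 -> [32]
  root=32
After append 98 (leaves=[97, 16, 98]):
  L0: [97, 16, 98]
  L1: h(97,16)=(97*31+16)%997=32 h(98,98)=(98*31+98)%997=145 -> [32, 145]
  L2: h(32,145)=(32*31+145)%997=140 -> [140]
  root=140
After append 52 (leaves=[97, 16, 98, 52]):
  L0: [97, 16, 98, 52]
  L1: h(97,16)=(97*31+16)%997=32 h(98,52)=(98*31+52)%997=99 -> [32, 99]
  L2: h(32,99)=(32*31+99)%997=94 -> [94]
  root=94
After append 22 (leaves=[97, 16, 98, 52, 22]):
  L0: [97, 16, 98, 52, 22]
  L1: h(97,16)=(97*31+16)%997=32 h(98,52)=(98*31+52)%997=99 h(22,22)=(22*31+22)%997=704 -> [32, 99, 704]
  L2: h(32,99)=(32*31+99)%997=94 h(704,704)=(704*31+704)%997=594 -> [94, 594]
  L3: h(94,594)=(94*31+594)%997=517 -> [517]
  root=517
After append 58 (leaves=[97, 16, 98, 52, 22, 58]):
  L0: [97, 16, 98, 52, 22, 58]
  L1: h(97,16)=(97*31+16)%997=32 h(98,52)=(98*31+52)%997=99 h(22,58)=(22*31+58)%997=740 -> [32, 99, 740]
  L2: h(32,99)=(32*31+99)%997=94 h(740,740)=(740*31+740)%997=749 -> [94, 749]
  L3: h(94,749)=(94*31+749)%997=672 -> [672]
  root=672
After append 21 (leaves=[97, 16, 98, 52, 22, 58, 21]):
  L0: [97, 16, 98, 52, 22, 58, 21]
  L1: h(97,16)=(97*31+16)%997=32 h(98,52)=(98*31+52)%997=99 h(22,58)=(22*31+58)%997=740 h(21,21)=(21*31+21)%997=672 -> [32, 99, 740, 672]
  L2: h(32,99)=(32*31+99)%997=94 h(740,672)=(740*31+672)%997=681 -> [94, 681]
  L3: h(94,681)=(94*31+681)%997=604 -> [604]
  root=604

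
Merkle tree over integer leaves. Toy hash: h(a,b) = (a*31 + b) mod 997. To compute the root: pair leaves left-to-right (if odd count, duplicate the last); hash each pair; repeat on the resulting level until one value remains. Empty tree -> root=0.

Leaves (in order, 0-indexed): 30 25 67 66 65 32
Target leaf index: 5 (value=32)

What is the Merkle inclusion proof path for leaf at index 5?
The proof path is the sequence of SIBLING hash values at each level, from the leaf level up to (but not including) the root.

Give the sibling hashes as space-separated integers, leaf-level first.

L0 (leaves): [30, 25, 67, 66, 65, 32], target index=5
L1: h(30,25)=(30*31+25)%997=955 [pair 0] h(67,66)=(67*31+66)%997=149 [pair 1] h(65,32)=(65*31+32)%997=53 [pair 2] -> [955, 149, 53]
  Sibling for proof at L0: 65
L2: h(955,149)=(955*31+149)%997=841 [pair 0] h(53,53)=(53*31+53)%997=699 [pair 1] -> [841, 699]
  Sibling for proof at L1: 53
L3: h(841,699)=(841*31+699)%997=848 [pair 0] -> [848]
  Sibling for proof at L2: 841
Root: 848
Proof path (sibling hashes from leaf to root): [65, 53, 841]

Answer: 65 53 841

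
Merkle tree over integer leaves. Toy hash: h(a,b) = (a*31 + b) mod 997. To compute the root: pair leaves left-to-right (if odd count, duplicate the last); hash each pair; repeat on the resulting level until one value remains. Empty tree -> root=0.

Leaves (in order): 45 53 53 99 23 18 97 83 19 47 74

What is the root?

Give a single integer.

Answer: 764

Derivation:
L0: [45, 53, 53, 99, 23, 18, 97, 83, 19, 47, 74]
L1: h(45,53)=(45*31+53)%997=451 h(53,99)=(53*31+99)%997=745 h(23,18)=(23*31+18)%997=731 h(97,83)=(97*31+83)%997=99 h(19,47)=(19*31+47)%997=636 h(74,74)=(74*31+74)%997=374 -> [451, 745, 731, 99, 636, 374]
L2: h(451,745)=(451*31+745)%997=768 h(731,99)=(731*31+99)%997=826 h(636,374)=(636*31+374)%997=150 -> [768, 826, 150]
L3: h(768,826)=(768*31+826)%997=706 h(150,150)=(150*31+150)%997=812 -> [706, 812]
L4: h(706,812)=(706*31+812)%997=764 -> [764]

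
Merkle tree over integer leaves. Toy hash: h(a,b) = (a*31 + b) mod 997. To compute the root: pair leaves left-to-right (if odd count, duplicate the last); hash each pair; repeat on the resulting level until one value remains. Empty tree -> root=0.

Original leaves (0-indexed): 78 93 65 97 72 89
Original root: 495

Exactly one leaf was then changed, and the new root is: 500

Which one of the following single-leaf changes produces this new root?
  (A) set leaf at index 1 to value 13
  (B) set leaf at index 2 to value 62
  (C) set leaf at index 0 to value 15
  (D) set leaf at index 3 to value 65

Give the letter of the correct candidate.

Original leaves: [78, 93, 65, 97, 72, 89]
Target new root: 500
Try each candidate change and compute the resulting root:
Candidate A: set leaf[1] = 13 -> leaves = [78, 13, 65, 97, 72, 89]
  L0: [78, 13, 65, 97, 72, 89]
  L1: h(78,13)=(78*31+13)%997=437 h(65,97)=(65*31+97)%997=118 h(72,89)=(72*31+89)%997=327 -> [437, 118, 327]
  L2: h(437,118)=(437*31+118)%997=704 h(327,327)=(327*31+327)%997=494 -> [704, 494]
  L3: h(704,494)=(704*31+494)%997=384 -> [384]
  root = 384 != target 500
Candidate B: set leaf[2] = 62 -> leaves = [78, 93, 62, 97, 72, 89]
  L0: [78, 93, 62, 97, 72, 89]
  L1: h(78,93)=(78*31+93)%997=517 h(62,97)=(62*31+97)%997=25 h(72,89)=(72*31+89)%997=327 -> [517, 25, 327]
  L2: h(517,25)=(517*31+25)%997=100 h(327,327)=(327*31+327)%997=494 -> [100, 494]
  L3: h(100,494)=(100*31+494)%997=603 -> [603]
  root = 603 != target 500
Candidate C: set leaf[0] = 15 -> leaves = [15, 93, 65, 97, 72, 89]
  L0: [15, 93, 65, 97, 72, 89]
  L1: h(15,93)=(15*31+93)%997=558 h(65,97)=(65*31+97)%997=118 h(72,89)=(72*31+89)%997=327 -> [558, 118, 327]
  L2: h(558,118)=(558*31+118)%997=467 h(327,327)=(327*31+327)%997=494 -> [467, 494]
  L3: h(467,494)=(467*31+494)%997=16 -> [16]
  root = 16 != target 500
Candidate D: set leaf[3] = 65 -> leaves = [78, 93, 65, 65, 72, 89]
  L0: [78, 93, 65, 65, 72, 89]
  L1: h(78,93)=(78*31+93)%997=517 h(65,65)=(65*31+65)%997=86 h(72,89)=(72*31+89)%997=327 -> [517, 86, 327]
  L2: h(517,86)=(517*31+86)%997=161 h(327,327)=(327*31+327)%997=494 -> [161, 494]
  L3: h(161,494)=(161*31+494)%997=500 -> [500]
  root = 500 == target 500  ** MATCH **
Candidate D produces the target root.

Answer: D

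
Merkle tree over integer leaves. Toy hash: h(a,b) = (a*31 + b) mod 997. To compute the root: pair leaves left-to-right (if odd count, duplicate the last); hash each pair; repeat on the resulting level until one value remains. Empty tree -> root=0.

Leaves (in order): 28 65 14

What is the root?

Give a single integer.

Answer: 458

Derivation:
L0: [28, 65, 14]
L1: h(28,65)=(28*31+65)%997=933 h(14,14)=(14*31+14)%997=448 -> [933, 448]
L2: h(933,448)=(933*31+448)%997=458 -> [458]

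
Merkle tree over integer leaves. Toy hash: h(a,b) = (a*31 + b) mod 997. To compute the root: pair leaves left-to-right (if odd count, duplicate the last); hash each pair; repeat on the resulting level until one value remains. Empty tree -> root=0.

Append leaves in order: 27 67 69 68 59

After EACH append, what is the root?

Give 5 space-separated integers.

After append 27 (leaves=[27]):
  L0: [27]
  root=27
After append 67 (leaves=[27, 67]):
  L0: [27, 67]
  L1: h(27,67)=(27*31+67)%997=904 -> [904]
  root=904
After append 69 (leaves=[27, 67, 69]):
  L0: [27, 67, 69]
  L1: h(27,67)=(27*31+67)%997=904 h(69,69)=(69*31+69)%997=214 -> [904, 214]
  L2: h(904,214)=(904*31+214)%997=322 -> [322]
  root=322
After append 68 (leaves=[27, 67, 69, 68]):
  L0: [27, 67, 69, 68]
  L1: h(27,67)=(27*31+67)%997=904 h(69,68)=(69*31+68)%997=213 -> [904, 213]
  L2: h(904,213)=(904*31+213)%997=321 -> [321]
  root=321
After append 59 (leaves=[27, 67, 69, 68, 59]):
  L0: [27, 67, 69, 68, 59]
  L1: h(27,67)=(27*31+67)%997=904 h(69,68)=(69*31+68)%997=213 h(59,59)=(59*31+59)%997=891 -> [904, 213, 891]
  L2: h(904,213)=(904*31+213)%997=321 h(891,891)=(891*31+891)%997=596 -> [321, 596]
  L3: h(321,596)=(321*31+596)%997=577 -> [577]
  root=577

Answer: 27 904 322 321 577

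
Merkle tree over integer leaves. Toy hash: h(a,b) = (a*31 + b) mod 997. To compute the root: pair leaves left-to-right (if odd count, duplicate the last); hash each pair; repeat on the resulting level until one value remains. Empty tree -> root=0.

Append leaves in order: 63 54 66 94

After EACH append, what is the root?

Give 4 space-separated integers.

Answer: 63 13 521 549

Derivation:
After append 63 (leaves=[63]):
  L0: [63]
  root=63
After append 54 (leaves=[63, 54]):
  L0: [63, 54]
  L1: h(63,54)=(63*31+54)%997=13 -> [13]
  root=13
After append 66 (leaves=[63, 54, 66]):
  L0: [63, 54, 66]
  L1: h(63,54)=(63*31+54)%997=13 h(66,66)=(66*31+66)%997=118 -> [13, 118]
  L2: h(13,118)=(13*31+118)%997=521 -> [521]
  root=521
After append 94 (leaves=[63, 54, 66, 94]):
  L0: [63, 54, 66, 94]
  L1: h(63,54)=(63*31+54)%997=13 h(66,94)=(66*31+94)%997=146 -> [13, 146]
  L2: h(13,146)=(13*31+146)%997=549 -> [549]
  root=549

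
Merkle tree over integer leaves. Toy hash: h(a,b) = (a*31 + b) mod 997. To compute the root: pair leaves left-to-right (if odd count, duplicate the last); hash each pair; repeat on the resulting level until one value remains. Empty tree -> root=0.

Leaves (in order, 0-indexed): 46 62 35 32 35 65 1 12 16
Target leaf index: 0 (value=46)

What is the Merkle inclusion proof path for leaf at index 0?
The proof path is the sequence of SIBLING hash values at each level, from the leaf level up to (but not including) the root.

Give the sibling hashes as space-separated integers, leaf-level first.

L0 (leaves): [46, 62, 35, 32, 35, 65, 1, 12, 16], target index=0
L1: h(46,62)=(46*31+62)%997=491 [pair 0] h(35,32)=(35*31+32)%997=120 [pair 1] h(35,65)=(35*31+65)%997=153 [pair 2] h(1,12)=(1*31+12)%997=43 [pair 3] h(16,16)=(16*31+16)%997=512 [pair 4] -> [491, 120, 153, 43, 512]
  Sibling for proof at L0: 62
L2: h(491,120)=(491*31+120)%997=386 [pair 0] h(153,43)=(153*31+43)%997=798 [pair 1] h(512,512)=(512*31+512)%997=432 [pair 2] -> [386, 798, 432]
  Sibling for proof at L1: 120
L3: h(386,798)=(386*31+798)%997=800 [pair 0] h(432,432)=(432*31+432)%997=863 [pair 1] -> [800, 863]
  Sibling for proof at L2: 798
L4: h(800,863)=(800*31+863)%997=738 [pair 0] -> [738]
  Sibling for proof at L3: 863
Root: 738
Proof path (sibling hashes from leaf to root): [62, 120, 798, 863]

Answer: 62 120 798 863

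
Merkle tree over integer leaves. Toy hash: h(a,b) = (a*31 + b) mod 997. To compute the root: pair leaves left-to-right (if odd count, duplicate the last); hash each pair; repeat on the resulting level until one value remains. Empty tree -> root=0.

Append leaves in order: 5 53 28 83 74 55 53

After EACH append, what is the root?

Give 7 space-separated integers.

After append 5 (leaves=[5]):
  L0: [5]
  root=5
After append 53 (leaves=[5, 53]):
  L0: [5, 53]
  L1: h(5,53)=(5*31+53)%997=208 -> [208]
  root=208
After append 28 (leaves=[5, 53, 28]):
  L0: [5, 53, 28]
  L1: h(5,53)=(5*31+53)%997=208 h(28,28)=(28*31+28)%997=896 -> [208, 896]
  L2: h(208,896)=(208*31+896)%997=365 -> [365]
  root=365
After append 83 (leaves=[5, 53, 28, 83]):
  L0: [5, 53, 28, 83]
  L1: h(5,53)=(5*31+53)%997=208 h(28,83)=(28*31+83)%997=951 -> [208, 951]
  L2: h(208,951)=(208*31+951)%997=420 -> [420]
  root=420
After append 74 (leaves=[5, 53, 28, 83, 74]):
  L0: [5, 53, 28, 83, 74]
  L1: h(5,53)=(5*31+53)%997=208 h(28,83)=(28*31+83)%997=951 h(74,74)=(74*31+74)%997=374 -> [208, 951, 374]
  L2: h(208,951)=(208*31+951)%997=420 h(374,374)=(374*31+374)%997=4 -> [420, 4]
  L3: h(420,4)=(420*31+4)%997=63 -> [63]
  root=63
After append 55 (leaves=[5, 53, 28, 83, 74, 55]):
  L0: [5, 53, 28, 83, 74, 55]
  L1: h(5,53)=(5*31+53)%997=208 h(28,83)=(28*31+83)%997=951 h(74,55)=(74*31+55)%997=355 -> [208, 951, 355]
  L2: h(208,951)=(208*31+951)%997=420 h(355,355)=(355*31+355)%997=393 -> [420, 393]
  L3: h(420,393)=(420*31+393)%997=452 -> [452]
  root=452
After append 53 (leaves=[5, 53, 28, 83, 74, 55, 53]):
  L0: [5, 53, 28, 83, 74, 55, 53]
  L1: h(5,53)=(5*31+53)%997=208 h(28,83)=(28*31+83)%997=951 h(74,55)=(74*31+55)%997=355 h(53,53)=(53*31+53)%997=699 -> [208, 951, 355, 699]
  L2: h(208,951)=(208*31+951)%997=420 h(355,699)=(355*31+699)%997=737 -> [420, 737]
  L3: h(420,737)=(420*31+737)%997=796 -> [796]
  root=796

Answer: 5 208 365 420 63 452 796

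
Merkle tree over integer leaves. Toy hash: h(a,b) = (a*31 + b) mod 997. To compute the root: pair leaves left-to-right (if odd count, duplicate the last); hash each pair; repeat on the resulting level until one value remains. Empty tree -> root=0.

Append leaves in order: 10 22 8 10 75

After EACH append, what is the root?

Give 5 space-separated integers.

Answer: 10 332 578 580 65

Derivation:
After append 10 (leaves=[10]):
  L0: [10]
  root=10
After append 22 (leaves=[10, 22]):
  L0: [10, 22]
  L1: h(10,22)=(10*31+22)%997=332 -> [332]
  root=332
After append 8 (leaves=[10, 22, 8]):
  L0: [10, 22, 8]
  L1: h(10,22)=(10*31+22)%997=332 h(8,8)=(8*31+8)%997=256 -> [332, 256]
  L2: h(332,256)=(332*31+256)%997=578 -> [578]
  root=578
After append 10 (leaves=[10, 22, 8, 10]):
  L0: [10, 22, 8, 10]
  L1: h(10,22)=(10*31+22)%997=332 h(8,10)=(8*31+10)%997=258 -> [332, 258]
  L2: h(332,258)=(332*31+258)%997=580 -> [580]
  root=580
After append 75 (leaves=[10, 22, 8, 10, 75]):
  L0: [10, 22, 8, 10, 75]
  L1: h(10,22)=(10*31+22)%997=332 h(8,10)=(8*31+10)%997=258 h(75,75)=(75*31+75)%997=406 -> [332, 258, 406]
  L2: h(332,258)=(332*31+258)%997=580 h(406,406)=(406*31+406)%997=31 -> [580, 31]
  L3: h(580,31)=(580*31+31)%997=65 -> [65]
  root=65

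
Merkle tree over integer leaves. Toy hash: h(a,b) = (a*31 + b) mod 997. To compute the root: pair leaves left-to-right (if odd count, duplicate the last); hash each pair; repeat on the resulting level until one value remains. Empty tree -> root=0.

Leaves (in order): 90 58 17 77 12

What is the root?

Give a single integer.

L0: [90, 58, 17, 77, 12]
L1: h(90,58)=(90*31+58)%997=854 h(17,77)=(17*31+77)%997=604 h(12,12)=(12*31+12)%997=384 -> [854, 604, 384]
L2: h(854,604)=(854*31+604)%997=159 h(384,384)=(384*31+384)%997=324 -> [159, 324]
L3: h(159,324)=(159*31+324)%997=268 -> [268]

Answer: 268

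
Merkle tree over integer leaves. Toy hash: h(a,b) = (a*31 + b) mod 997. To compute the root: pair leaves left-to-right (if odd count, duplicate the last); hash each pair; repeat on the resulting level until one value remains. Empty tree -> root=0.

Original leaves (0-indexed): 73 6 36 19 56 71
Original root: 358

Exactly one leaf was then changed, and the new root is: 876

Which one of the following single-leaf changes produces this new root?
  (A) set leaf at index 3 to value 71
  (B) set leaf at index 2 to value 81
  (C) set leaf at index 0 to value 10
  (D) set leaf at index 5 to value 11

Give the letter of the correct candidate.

Original leaves: [73, 6, 36, 19, 56, 71]
Target new root: 876
Try each candidate change and compute the resulting root:
Candidate A: set leaf[3] = 71 -> leaves = [73, 6, 36, 71, 56, 71]
  L0: [73, 6, 36, 71, 56, 71]
  L1: h(73,6)=(73*31+6)%997=275 h(36,71)=(36*31+71)%997=190 h(56,71)=(56*31+71)%997=810 -> [275, 190, 810]
  L2: h(275,190)=(275*31+190)%997=739 h(810,810)=(810*31+810)%997=995 -> [739, 995]
  L3: h(739,995)=(739*31+995)%997=973 -> [973]
  root = 973 != target 876
Candidate B: set leaf[2] = 81 -> leaves = [73, 6, 81, 19, 56, 71]
  L0: [73, 6, 81, 19, 56, 71]
  L1: h(73,6)=(73*31+6)%997=275 h(81,19)=(81*31+19)%997=536 h(56,71)=(56*31+71)%997=810 -> [275, 536, 810]
  L2: h(275,536)=(275*31+536)%997=88 h(810,810)=(810*31+810)%997=995 -> [88, 995]
  L3: h(88,995)=(88*31+995)%997=732 -> [732]
  root = 732 != target 876
Candidate C: set leaf[0] = 10 -> leaves = [10, 6, 36, 19, 56, 71]
  L0: [10, 6, 36, 19, 56, 71]
  L1: h(10,6)=(10*31+6)%997=316 h(36,19)=(36*31+19)%997=138 h(56,71)=(56*31+71)%997=810 -> [316, 138, 810]
  L2: h(316,138)=(316*31+138)%997=961 h(810,810)=(810*31+810)%997=995 -> [961, 995]
  L3: h(961,995)=(961*31+995)%997=876 -> [876]
  root = 876 == target 876  ** MATCH **
Candidate D: set leaf[5] = 11 -> leaves = [73, 6, 36, 19, 56, 11]
  L0: [73, 6, 36, 19, 56, 11]
  L1: h(73,6)=(73*31+6)%997=275 h(36,19)=(36*31+19)%997=138 h(56,11)=(56*31+11)%997=750 -> [275, 138, 750]
  L2: h(275,138)=(275*31+138)%997=687 h(750,750)=(750*31+750)%997=72 -> [687, 72]
  L3: h(687,72)=(687*31+72)%997=432 -> [432]
  root = 432 != target 876
Candidate C produces the target root.

Answer: C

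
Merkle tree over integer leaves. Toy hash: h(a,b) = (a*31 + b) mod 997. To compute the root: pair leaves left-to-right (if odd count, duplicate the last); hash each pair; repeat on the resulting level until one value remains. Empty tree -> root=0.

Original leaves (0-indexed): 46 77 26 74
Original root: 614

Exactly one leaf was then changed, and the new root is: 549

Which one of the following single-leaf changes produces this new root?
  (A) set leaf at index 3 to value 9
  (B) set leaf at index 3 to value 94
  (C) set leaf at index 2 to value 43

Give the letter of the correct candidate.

Original leaves: [46, 77, 26, 74]
Target new root: 549
Try each candidate change and compute the resulting root:
Candidate A: set leaf[3] = 9 -> leaves = [46, 77, 26, 9]
  L0: [46, 77, 26, 9]
  L1: h(46,77)=(46*31+77)%997=506 h(26,9)=(26*31+9)%997=815 -> [506, 815]
  L2: h(506,815)=(506*31+815)%997=549 -> [549]
  root = 549 == target 549  ** MATCH **
Candidate B: set leaf[3] = 94 -> leaves = [46, 77, 26, 94]
  L0: [46, 77, 26, 94]
  L1: h(46,77)=(46*31+77)%997=506 h(26,94)=(26*31+94)%997=900 -> [506, 900]
  L2: h(506,900)=(506*31+900)%997=634 -> [634]
  root = 634 != target 549
Candidate C: set leaf[2] = 43 -> leaves = [46, 77, 43, 74]
  L0: [46, 77, 43, 74]
  L1: h(46,77)=(46*31+77)%997=506 h(43,74)=(43*31+74)%997=410 -> [506, 410]
  L2: h(506,410)=(506*31+410)%997=144 -> [144]
  root = 144 != target 549
Candidate A produces the target root.

Answer: A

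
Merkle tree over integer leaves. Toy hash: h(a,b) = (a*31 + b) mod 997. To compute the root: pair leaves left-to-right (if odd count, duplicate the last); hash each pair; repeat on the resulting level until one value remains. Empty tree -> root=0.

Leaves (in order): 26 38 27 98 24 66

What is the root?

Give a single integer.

L0: [26, 38, 27, 98, 24, 66]
L1: h(26,38)=(26*31+38)%997=844 h(27,98)=(27*31+98)%997=935 h(24,66)=(24*31+66)%997=810 -> [844, 935, 810]
L2: h(844,935)=(844*31+935)%997=180 h(810,810)=(810*31+810)%997=995 -> [180, 995]
L3: h(180,995)=(180*31+995)%997=593 -> [593]

Answer: 593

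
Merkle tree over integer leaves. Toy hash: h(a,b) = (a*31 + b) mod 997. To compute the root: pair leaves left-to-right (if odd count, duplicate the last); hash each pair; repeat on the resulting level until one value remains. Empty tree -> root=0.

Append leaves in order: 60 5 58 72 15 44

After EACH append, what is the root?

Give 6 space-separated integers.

Answer: 60 868 848 862 208 139

Derivation:
After append 60 (leaves=[60]):
  L0: [60]
  root=60
After append 5 (leaves=[60, 5]):
  L0: [60, 5]
  L1: h(60,5)=(60*31+5)%997=868 -> [868]
  root=868
After append 58 (leaves=[60, 5, 58]):
  L0: [60, 5, 58]
  L1: h(60,5)=(60*31+5)%997=868 h(58,58)=(58*31+58)%997=859 -> [868, 859]
  L2: h(868,859)=(868*31+859)%997=848 -> [848]
  root=848
After append 72 (leaves=[60, 5, 58, 72]):
  L0: [60, 5, 58, 72]
  L1: h(60,5)=(60*31+5)%997=868 h(58,72)=(58*31+72)%997=873 -> [868, 873]
  L2: h(868,873)=(868*31+873)%997=862 -> [862]
  root=862
After append 15 (leaves=[60, 5, 58, 72, 15]):
  L0: [60, 5, 58, 72, 15]
  L1: h(60,5)=(60*31+5)%997=868 h(58,72)=(58*31+72)%997=873 h(15,15)=(15*31+15)%997=480 -> [868, 873, 480]
  L2: h(868,873)=(868*31+873)%997=862 h(480,480)=(480*31+480)%997=405 -> [862, 405]
  L3: h(862,405)=(862*31+405)%997=208 -> [208]
  root=208
After append 44 (leaves=[60, 5, 58, 72, 15, 44]):
  L0: [60, 5, 58, 72, 15, 44]
  L1: h(60,5)=(60*31+5)%997=868 h(58,72)=(58*31+72)%997=873 h(15,44)=(15*31+44)%997=509 -> [868, 873, 509]
  L2: h(868,873)=(868*31+873)%997=862 h(509,509)=(509*31+509)%997=336 -> [862, 336]
  L3: h(862,336)=(862*31+336)%997=139 -> [139]
  root=139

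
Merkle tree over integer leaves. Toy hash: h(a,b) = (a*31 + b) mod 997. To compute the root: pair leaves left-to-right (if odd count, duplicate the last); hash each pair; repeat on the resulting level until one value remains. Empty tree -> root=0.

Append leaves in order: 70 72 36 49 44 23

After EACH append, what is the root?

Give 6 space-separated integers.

Answer: 70 248 864 877 459 784

Derivation:
After append 70 (leaves=[70]):
  L0: [70]
  root=70
After append 72 (leaves=[70, 72]):
  L0: [70, 72]
  L1: h(70,72)=(70*31+72)%997=248 -> [248]
  root=248
After append 36 (leaves=[70, 72, 36]):
  L0: [70, 72, 36]
  L1: h(70,72)=(70*31+72)%997=248 h(36,36)=(36*31+36)%997=155 -> [248, 155]
  L2: h(248,155)=(248*31+155)%997=864 -> [864]
  root=864
After append 49 (leaves=[70, 72, 36, 49]):
  L0: [70, 72, 36, 49]
  L1: h(70,72)=(70*31+72)%997=248 h(36,49)=(36*31+49)%997=168 -> [248, 168]
  L2: h(248,168)=(248*31+168)%997=877 -> [877]
  root=877
After append 44 (leaves=[70, 72, 36, 49, 44]):
  L0: [70, 72, 36, 49, 44]
  L1: h(70,72)=(70*31+72)%997=248 h(36,49)=(36*31+49)%997=168 h(44,44)=(44*31+44)%997=411 -> [248, 168, 411]
  L2: h(248,168)=(248*31+168)%997=877 h(411,411)=(411*31+411)%997=191 -> [877, 191]
  L3: h(877,191)=(877*31+191)%997=459 -> [459]
  root=459
After append 23 (leaves=[70, 72, 36, 49, 44, 23]):
  L0: [70, 72, 36, 49, 44, 23]
  L1: h(70,72)=(70*31+72)%997=248 h(36,49)=(36*31+49)%997=168 h(44,23)=(44*31+23)%997=390 -> [248, 168, 390]
  L2: h(248,168)=(248*31+168)%997=877 h(390,390)=(390*31+390)%997=516 -> [877, 516]
  L3: h(877,516)=(877*31+516)%997=784 -> [784]
  root=784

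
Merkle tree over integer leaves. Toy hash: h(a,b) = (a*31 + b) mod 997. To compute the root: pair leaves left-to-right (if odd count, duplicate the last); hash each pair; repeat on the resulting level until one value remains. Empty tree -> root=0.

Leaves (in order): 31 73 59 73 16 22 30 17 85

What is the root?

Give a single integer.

Answer: 307

Derivation:
L0: [31, 73, 59, 73, 16, 22, 30, 17, 85]
L1: h(31,73)=(31*31+73)%997=37 h(59,73)=(59*31+73)%997=905 h(16,22)=(16*31+22)%997=518 h(30,17)=(30*31+17)%997=947 h(85,85)=(85*31+85)%997=726 -> [37, 905, 518, 947, 726]
L2: h(37,905)=(37*31+905)%997=58 h(518,947)=(518*31+947)%997=56 h(726,726)=(726*31+726)%997=301 -> [58, 56, 301]
L3: h(58,56)=(58*31+56)%997=857 h(301,301)=(301*31+301)%997=659 -> [857, 659]
L4: h(857,659)=(857*31+659)%997=307 -> [307]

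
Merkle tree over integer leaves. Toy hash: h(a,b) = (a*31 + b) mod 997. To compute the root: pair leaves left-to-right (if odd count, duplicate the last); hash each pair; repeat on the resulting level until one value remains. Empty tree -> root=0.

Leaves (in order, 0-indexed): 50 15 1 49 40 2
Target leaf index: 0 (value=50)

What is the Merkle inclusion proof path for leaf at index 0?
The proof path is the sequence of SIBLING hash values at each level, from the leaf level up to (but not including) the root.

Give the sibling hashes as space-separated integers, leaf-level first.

Answer: 15 80 861

Derivation:
L0 (leaves): [50, 15, 1, 49, 40, 2], target index=0
L1: h(50,15)=(50*31+15)%997=568 [pair 0] h(1,49)=(1*31+49)%997=80 [pair 1] h(40,2)=(40*31+2)%997=245 [pair 2] -> [568, 80, 245]
  Sibling for proof at L0: 15
L2: h(568,80)=(568*31+80)%997=739 [pair 0] h(245,245)=(245*31+245)%997=861 [pair 1] -> [739, 861]
  Sibling for proof at L1: 80
L3: h(739,861)=(739*31+861)%997=839 [pair 0] -> [839]
  Sibling for proof at L2: 861
Root: 839
Proof path (sibling hashes from leaf to root): [15, 80, 861]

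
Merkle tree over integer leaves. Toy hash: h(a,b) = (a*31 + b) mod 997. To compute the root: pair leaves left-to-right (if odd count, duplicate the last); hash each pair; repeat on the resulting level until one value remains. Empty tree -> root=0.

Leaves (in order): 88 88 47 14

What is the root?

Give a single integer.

Answer: 34

Derivation:
L0: [88, 88, 47, 14]
L1: h(88,88)=(88*31+88)%997=822 h(47,14)=(47*31+14)%997=474 -> [822, 474]
L2: h(822,474)=(822*31+474)%997=34 -> [34]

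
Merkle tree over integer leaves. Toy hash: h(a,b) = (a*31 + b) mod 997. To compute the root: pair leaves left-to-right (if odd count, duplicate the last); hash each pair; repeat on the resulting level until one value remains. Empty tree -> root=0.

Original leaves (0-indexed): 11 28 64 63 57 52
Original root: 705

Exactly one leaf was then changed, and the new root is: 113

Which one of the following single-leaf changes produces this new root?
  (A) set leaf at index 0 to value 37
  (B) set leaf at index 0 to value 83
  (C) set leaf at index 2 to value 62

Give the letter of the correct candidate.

Original leaves: [11, 28, 64, 63, 57, 52]
Target new root: 113
Try each candidate change and compute the resulting root:
Candidate A: set leaf[0] = 37 -> leaves = [37, 28, 64, 63, 57, 52]
  L0: [37, 28, 64, 63, 57, 52]
  L1: h(37,28)=(37*31+28)%997=178 h(64,63)=(64*31+63)%997=53 h(57,52)=(57*31+52)%997=822 -> [178, 53, 822]
  L2: h(178,53)=(178*31+53)%997=586 h(822,822)=(822*31+822)%997=382 -> [586, 382]
  L3: h(586,382)=(586*31+382)%997=602 -> [602]
  root = 602 != target 113
Candidate B: set leaf[0] = 83 -> leaves = [83, 28, 64, 63, 57, 52]
  L0: [83, 28, 64, 63, 57, 52]
  L1: h(83,28)=(83*31+28)%997=607 h(64,63)=(64*31+63)%997=53 h(57,52)=(57*31+52)%997=822 -> [607, 53, 822]
  L2: h(607,53)=(607*31+53)%997=924 h(822,822)=(822*31+822)%997=382 -> [924, 382]
  L3: h(924,382)=(924*31+382)%997=113 -> [113]
  root = 113 == target 113  ** MATCH **
Candidate C: set leaf[2] = 62 -> leaves = [11, 28, 62, 63, 57, 52]
  L0: [11, 28, 62, 63, 57, 52]
  L1: h(11,28)=(11*31+28)%997=369 h(62,63)=(62*31+63)%997=988 h(57,52)=(57*31+52)%997=822 -> [369, 988, 822]
  L2: h(369,988)=(369*31+988)%997=463 h(822,822)=(822*31+822)%997=382 -> [463, 382]
  L3: h(463,382)=(463*31+382)%997=777 -> [777]
  root = 777 != target 113
Candidate B produces the target root.

Answer: B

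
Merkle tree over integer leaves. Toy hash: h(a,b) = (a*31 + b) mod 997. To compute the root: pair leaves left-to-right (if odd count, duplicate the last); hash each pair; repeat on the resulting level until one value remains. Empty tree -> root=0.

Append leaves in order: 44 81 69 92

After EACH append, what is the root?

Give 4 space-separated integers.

After append 44 (leaves=[44]):
  L0: [44]
  root=44
After append 81 (leaves=[44, 81]):
  L0: [44, 81]
  L1: h(44,81)=(44*31+81)%997=448 -> [448]
  root=448
After append 69 (leaves=[44, 81, 69]):
  L0: [44, 81, 69]
  L1: h(44,81)=(44*31+81)%997=448 h(69,69)=(69*31+69)%997=214 -> [448, 214]
  L2: h(448,214)=(448*31+214)%997=144 -> [144]
  root=144
After append 92 (leaves=[44, 81, 69, 92]):
  L0: [44, 81, 69, 92]
  L1: h(44,81)=(44*31+81)%997=448 h(69,92)=(69*31+92)%997=237 -> [448, 237]
  L2: h(448,237)=(448*31+237)%997=167 -> [167]
  root=167

Answer: 44 448 144 167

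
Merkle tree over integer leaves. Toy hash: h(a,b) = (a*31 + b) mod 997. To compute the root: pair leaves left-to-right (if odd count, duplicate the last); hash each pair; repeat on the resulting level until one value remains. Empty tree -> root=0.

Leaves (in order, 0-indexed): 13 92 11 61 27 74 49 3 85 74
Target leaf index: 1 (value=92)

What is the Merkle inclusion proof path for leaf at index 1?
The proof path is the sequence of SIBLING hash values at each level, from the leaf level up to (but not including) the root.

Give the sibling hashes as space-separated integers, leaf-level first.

L0 (leaves): [13, 92, 11, 61, 27, 74, 49, 3, 85, 74], target index=1
L1: h(13,92)=(13*31+92)%997=495 [pair 0] h(11,61)=(11*31+61)%997=402 [pair 1] h(27,74)=(27*31+74)%997=911 [pair 2] h(49,3)=(49*31+3)%997=525 [pair 3] h(85,74)=(85*31+74)%997=715 [pair 4] -> [495, 402, 911, 525, 715]
  Sibling for proof at L0: 13
L2: h(495,402)=(495*31+402)%997=792 [pair 0] h(911,525)=(911*31+525)%997=850 [pair 1] h(715,715)=(715*31+715)%997=946 [pair 2] -> [792, 850, 946]
  Sibling for proof at L1: 402
L3: h(792,850)=(792*31+850)%997=477 [pair 0] h(946,946)=(946*31+946)%997=362 [pair 1] -> [477, 362]
  Sibling for proof at L2: 850
L4: h(477,362)=(477*31+362)%997=194 [pair 0] -> [194]
  Sibling for proof at L3: 362
Root: 194
Proof path (sibling hashes from leaf to root): [13, 402, 850, 362]

Answer: 13 402 850 362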